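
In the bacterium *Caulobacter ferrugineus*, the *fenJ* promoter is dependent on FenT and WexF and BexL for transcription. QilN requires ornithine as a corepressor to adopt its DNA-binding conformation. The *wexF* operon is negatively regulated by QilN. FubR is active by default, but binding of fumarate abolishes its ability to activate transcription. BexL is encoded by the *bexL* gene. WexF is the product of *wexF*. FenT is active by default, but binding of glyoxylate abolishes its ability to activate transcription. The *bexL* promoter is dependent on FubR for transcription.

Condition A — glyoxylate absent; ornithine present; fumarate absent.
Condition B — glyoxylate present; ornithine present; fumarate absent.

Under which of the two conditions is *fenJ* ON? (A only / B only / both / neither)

neither

Condition A:
Glyoxylate is absent, so FenT is active.
Ornithine is present, so QilN is active.
With repressor QilN bound, *wexF* is not transcribed.
So WexF is not produced.
Fumarate is absent, so FubR is active.
No repressor is bound and FubR is active, so *bexL* is transcribed.
So BexL is produced and active.
Required activator WexF is absent, so *fenJ* is not transcribed.
→ *fenJ* is OFF in A.
Condition B:
Glyoxylate is present, so FenT is inactive.
Ornithine is present, so QilN is active.
With repressor QilN bound, *wexF* is not transcribed.
So WexF is not produced.
Fumarate is absent, so FubR is active.
No repressor is bound and FubR is active, so *bexL* is transcribed.
So BexL is produced and active.
Required activator FenT is absent, so *fenJ* is not transcribed.
→ *fenJ* is OFF in B.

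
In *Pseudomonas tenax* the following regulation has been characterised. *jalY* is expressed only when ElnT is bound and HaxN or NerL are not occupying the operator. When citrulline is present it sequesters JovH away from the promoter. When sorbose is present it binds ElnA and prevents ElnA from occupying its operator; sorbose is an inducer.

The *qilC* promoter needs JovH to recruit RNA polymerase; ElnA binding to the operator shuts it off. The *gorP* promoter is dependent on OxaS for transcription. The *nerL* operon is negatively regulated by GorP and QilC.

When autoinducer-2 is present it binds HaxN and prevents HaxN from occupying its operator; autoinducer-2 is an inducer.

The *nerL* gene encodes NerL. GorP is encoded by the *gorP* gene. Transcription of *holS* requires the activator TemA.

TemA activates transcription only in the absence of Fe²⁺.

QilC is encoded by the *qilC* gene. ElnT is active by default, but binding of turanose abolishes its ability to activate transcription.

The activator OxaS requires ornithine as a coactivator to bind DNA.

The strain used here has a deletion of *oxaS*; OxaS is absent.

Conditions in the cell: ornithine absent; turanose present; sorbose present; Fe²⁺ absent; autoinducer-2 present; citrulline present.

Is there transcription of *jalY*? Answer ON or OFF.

Turanose is present, so ElnT is inactive.
Autoinducer-2 is present, so HaxN is inactive.
OxaS is non-functional in this strain, so it has no effect.
Required activator OxaS is absent, so *gorP* is not transcribed.
So GorP is not produced.
Citrulline is present, so JovH is inactive.
Sorbose is present, so ElnA is inactive.
Required activator JovH is absent, so *qilC* is not transcribed.
So QilC is not produced.
With no repressor bound, *nerL* is transcribed.
So NerL is produced and active.
With repressor NerL bound, *jalY* is not transcribed.

OFF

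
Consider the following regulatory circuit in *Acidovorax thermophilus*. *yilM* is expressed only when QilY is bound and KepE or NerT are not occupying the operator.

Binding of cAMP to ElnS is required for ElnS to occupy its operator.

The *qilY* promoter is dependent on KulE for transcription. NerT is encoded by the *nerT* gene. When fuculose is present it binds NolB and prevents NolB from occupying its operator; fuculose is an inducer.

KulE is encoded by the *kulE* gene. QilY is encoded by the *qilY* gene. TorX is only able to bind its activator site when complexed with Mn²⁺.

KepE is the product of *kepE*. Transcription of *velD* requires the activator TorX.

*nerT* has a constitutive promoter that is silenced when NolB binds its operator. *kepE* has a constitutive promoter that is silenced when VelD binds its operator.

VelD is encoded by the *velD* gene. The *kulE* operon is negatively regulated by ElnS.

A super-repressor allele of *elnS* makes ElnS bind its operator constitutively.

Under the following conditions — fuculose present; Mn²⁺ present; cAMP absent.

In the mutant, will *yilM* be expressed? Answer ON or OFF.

Mn²⁺ is present, so TorX is active.
No repressor is bound and TorX is active, so *velD* is transcribed.
So VelD is produced and active.
With repressor VelD bound, *kepE* is not transcribed.
So KepE is not produced.
ElnS is constitutively active in this strain.
With repressor ElnS bound, *kulE* is not transcribed.
So KulE is not produced.
Required activator KulE is absent, so *qilY* is not transcribed.
So QilY is not produced.
Fuculose is present, so NolB is inactive.
With no repressor bound, *nerT* is transcribed.
So NerT is produced and active.
With repressor NerT bound, *yilM* is not transcribed.

OFF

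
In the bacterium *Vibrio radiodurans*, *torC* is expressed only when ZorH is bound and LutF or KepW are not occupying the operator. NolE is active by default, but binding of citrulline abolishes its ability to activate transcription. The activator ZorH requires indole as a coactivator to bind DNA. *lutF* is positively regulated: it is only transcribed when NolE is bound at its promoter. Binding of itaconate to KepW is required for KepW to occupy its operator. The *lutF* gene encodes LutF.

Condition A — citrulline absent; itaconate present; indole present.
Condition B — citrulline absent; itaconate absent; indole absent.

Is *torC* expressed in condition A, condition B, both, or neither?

neither

Condition A:
Citrulline is absent, so NolE is active.
No repressor is bound and NolE is active, so *lutF* is transcribed.
So LutF is produced and active.
Itaconate is present, so KepW is active.
Indole is present, so ZorH is active.
With repressor LutF bound, *torC* is not transcribed.
→ *torC* is OFF in A.
Condition B:
Citrulline is absent, so NolE is active.
No repressor is bound and NolE is active, so *lutF* is transcribed.
So LutF is produced and active.
Itaconate is absent, so KepW is inactive.
Indole is absent, so ZorH is inactive.
With repressor LutF bound, *torC* is not transcribed.
→ *torC* is OFF in B.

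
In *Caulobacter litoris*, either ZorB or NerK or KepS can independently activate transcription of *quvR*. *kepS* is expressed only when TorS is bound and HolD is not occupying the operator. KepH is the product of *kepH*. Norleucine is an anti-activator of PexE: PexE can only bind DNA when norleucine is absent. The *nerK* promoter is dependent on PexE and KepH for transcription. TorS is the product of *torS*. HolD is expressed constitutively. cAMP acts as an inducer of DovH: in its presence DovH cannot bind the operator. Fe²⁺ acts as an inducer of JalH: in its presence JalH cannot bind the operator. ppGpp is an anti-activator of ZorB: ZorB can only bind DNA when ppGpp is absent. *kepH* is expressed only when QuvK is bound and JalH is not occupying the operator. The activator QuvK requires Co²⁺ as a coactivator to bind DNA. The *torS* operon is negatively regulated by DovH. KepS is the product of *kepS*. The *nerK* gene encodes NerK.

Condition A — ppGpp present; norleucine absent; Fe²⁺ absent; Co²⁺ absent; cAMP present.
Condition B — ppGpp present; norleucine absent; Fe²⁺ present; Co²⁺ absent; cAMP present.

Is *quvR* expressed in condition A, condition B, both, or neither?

neither

Condition A:
ppGpp is present, so ZorB is inactive.
Norleucine is absent, so PexE is active.
Fe²⁺ is absent, so JalH is active.
Co²⁺ is absent, so QuvK is inactive.
With repressor JalH bound, *kepH* is not transcribed.
So KepH is not produced.
Required activator KepH is absent, so *nerK* is not transcribed.
So NerK is not produced.
cAMP is present, so DovH is inactive.
With no repressor bound, *torS* is transcribed.
So TorS is produced and active.
HolD is produced constitutively and is active.
With repressor HolD bound, *kepS* is not transcribed.
So KepS is not produced.
No activator is available at the *quvR* promoter, so *quvR* is not transcribed.
→ *quvR* is OFF in A.
Condition B:
ppGpp is present, so ZorB is inactive.
Norleucine is absent, so PexE is active.
Fe²⁺ is present, so JalH is inactive.
Co²⁺ is absent, so QuvK is inactive.
Required activator QuvK is absent, so *kepH* is not transcribed.
So KepH is not produced.
Required activator KepH is absent, so *nerK* is not transcribed.
So NerK is not produced.
cAMP is present, so DovH is inactive.
With no repressor bound, *torS* is transcribed.
So TorS is produced and active.
HolD is produced constitutively and is active.
With repressor HolD bound, *kepS* is not transcribed.
So KepS is not produced.
No activator is available at the *quvR* promoter, so *quvR* is not transcribed.
→ *quvR* is OFF in B.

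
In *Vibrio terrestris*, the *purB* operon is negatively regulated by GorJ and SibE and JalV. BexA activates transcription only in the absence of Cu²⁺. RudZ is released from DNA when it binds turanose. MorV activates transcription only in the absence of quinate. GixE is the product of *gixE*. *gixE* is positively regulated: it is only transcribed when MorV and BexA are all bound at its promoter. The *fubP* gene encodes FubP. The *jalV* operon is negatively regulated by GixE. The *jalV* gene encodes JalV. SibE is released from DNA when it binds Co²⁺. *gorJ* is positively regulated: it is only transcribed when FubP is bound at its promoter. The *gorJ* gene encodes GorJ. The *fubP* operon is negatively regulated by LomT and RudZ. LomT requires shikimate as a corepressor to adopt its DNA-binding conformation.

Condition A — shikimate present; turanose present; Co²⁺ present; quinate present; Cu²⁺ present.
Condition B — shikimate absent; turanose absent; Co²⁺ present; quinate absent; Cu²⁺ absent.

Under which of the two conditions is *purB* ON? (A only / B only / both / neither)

B only

Condition A:
Shikimate is present, so LomT is active.
Turanose is present, so RudZ is inactive.
With repressor LomT bound, *fubP* is not transcribed.
So FubP is not produced.
Required activator FubP is absent, so *gorJ* is not transcribed.
So GorJ is not produced.
Co²⁺ is present, so SibE is inactive.
Quinate is present, so MorV is inactive.
Cu²⁺ is present, so BexA is inactive.
Required activator MorV is absent, so *gixE* is not transcribed.
So GixE is not produced.
With no repressor bound, *jalV* is transcribed.
So JalV is produced and active.
With repressor JalV bound, *purB* is not transcribed.
→ *purB* is OFF in A.
Condition B:
Shikimate is absent, so LomT is inactive.
Turanose is absent, so RudZ is active.
With repressor RudZ bound, *fubP* is not transcribed.
So FubP is not produced.
Required activator FubP is absent, so *gorJ* is not transcribed.
So GorJ is not produced.
Co²⁺ is present, so SibE is inactive.
Quinate is absent, so MorV is active.
Cu²⁺ is absent, so BexA is active.
No repressor is bound and MorV and BexA are active, so *gixE* is transcribed.
So GixE is produced and active.
With repressor GixE bound, *jalV* is not transcribed.
So JalV is not produced.
With no repressor bound, *purB* is transcribed.
→ *purB* is ON in B.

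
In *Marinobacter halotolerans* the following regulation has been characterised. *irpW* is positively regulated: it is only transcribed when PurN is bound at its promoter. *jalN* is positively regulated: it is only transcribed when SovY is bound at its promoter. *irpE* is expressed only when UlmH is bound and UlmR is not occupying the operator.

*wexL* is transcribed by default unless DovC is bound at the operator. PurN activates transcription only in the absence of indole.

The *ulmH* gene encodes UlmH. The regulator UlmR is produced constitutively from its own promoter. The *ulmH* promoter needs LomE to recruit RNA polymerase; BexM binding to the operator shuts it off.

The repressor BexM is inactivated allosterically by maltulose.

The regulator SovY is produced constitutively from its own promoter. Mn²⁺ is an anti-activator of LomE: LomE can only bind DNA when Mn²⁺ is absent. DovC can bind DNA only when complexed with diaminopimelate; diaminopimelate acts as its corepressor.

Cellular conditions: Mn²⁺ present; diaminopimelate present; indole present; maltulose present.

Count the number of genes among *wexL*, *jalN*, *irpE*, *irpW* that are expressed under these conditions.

Diaminopimelate is present, so DovC is active.
With repressor DovC bound, *wexL* is not transcribed.
→ *wexL* is OFF.
SovY is produced constitutively and is active.
No repressor is bound and SovY is active, so *jalN* is transcribed.
→ *jalN* is ON.
UlmR is produced constitutively and is active.
Mn²⁺ is present, so LomE is inactive.
Maltulose is present, so BexM is inactive.
Required activator LomE is absent, so *ulmH* is not transcribed.
So UlmH is not produced.
With repressor UlmR bound, *irpE* is not transcribed.
→ *irpE* is OFF.
Indole is present, so PurN is inactive.
Required activator PurN is absent, so *irpW* is not transcribed.
→ *irpW* is OFF.
1 of the 4 genes is transcribed.

1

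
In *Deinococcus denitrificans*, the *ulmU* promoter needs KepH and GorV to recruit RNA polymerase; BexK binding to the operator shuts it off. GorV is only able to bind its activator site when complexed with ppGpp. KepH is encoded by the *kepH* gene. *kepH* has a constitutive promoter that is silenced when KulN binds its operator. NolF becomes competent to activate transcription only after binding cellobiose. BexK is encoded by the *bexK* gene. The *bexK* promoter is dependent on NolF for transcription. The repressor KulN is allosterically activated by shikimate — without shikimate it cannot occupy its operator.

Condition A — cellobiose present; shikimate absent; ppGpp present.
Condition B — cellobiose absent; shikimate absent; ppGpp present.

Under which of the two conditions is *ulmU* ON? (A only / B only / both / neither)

B only

Condition A:
Cellobiose is present, so NolF is active.
No repressor is bound and NolF is active, so *bexK* is transcribed.
So BexK is produced and active.
Shikimate is absent, so KulN is inactive.
With no repressor bound, *kepH* is transcribed.
So KepH is produced and active.
ppGpp is present, so GorV is active.
With repressor BexK bound, *ulmU* is not transcribed.
→ *ulmU* is OFF in A.
Condition B:
Cellobiose is absent, so NolF is inactive.
Required activator NolF is absent, so *bexK* is not transcribed.
So BexK is not produced.
Shikimate is absent, so KulN is inactive.
With no repressor bound, *kepH* is transcribed.
So KepH is produced and active.
ppGpp is present, so GorV is active.
No repressor is bound and KepH and GorV are active, so *ulmU* is transcribed.
→ *ulmU* is ON in B.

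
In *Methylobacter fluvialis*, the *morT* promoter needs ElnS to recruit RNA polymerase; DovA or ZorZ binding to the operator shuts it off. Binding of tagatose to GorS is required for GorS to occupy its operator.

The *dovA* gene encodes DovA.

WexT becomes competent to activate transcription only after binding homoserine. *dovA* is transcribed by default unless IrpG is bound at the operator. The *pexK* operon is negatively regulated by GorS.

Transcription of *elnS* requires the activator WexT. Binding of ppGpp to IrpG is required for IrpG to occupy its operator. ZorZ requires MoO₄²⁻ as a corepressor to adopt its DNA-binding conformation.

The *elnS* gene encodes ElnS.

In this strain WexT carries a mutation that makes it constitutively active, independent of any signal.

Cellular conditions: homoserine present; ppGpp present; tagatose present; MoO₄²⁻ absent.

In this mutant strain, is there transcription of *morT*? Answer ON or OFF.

WexT is constitutively active in this strain.
No repressor is bound and WexT is active, so *elnS* is transcribed.
So ElnS is produced and active.
ppGpp is present, so IrpG is active.
With repressor IrpG bound, *dovA* is not transcribed.
So DovA is not produced.
MoO₄²⁻ is absent, so ZorZ is inactive.
No repressor is bound and ElnS is active, so *morT* is transcribed.

ON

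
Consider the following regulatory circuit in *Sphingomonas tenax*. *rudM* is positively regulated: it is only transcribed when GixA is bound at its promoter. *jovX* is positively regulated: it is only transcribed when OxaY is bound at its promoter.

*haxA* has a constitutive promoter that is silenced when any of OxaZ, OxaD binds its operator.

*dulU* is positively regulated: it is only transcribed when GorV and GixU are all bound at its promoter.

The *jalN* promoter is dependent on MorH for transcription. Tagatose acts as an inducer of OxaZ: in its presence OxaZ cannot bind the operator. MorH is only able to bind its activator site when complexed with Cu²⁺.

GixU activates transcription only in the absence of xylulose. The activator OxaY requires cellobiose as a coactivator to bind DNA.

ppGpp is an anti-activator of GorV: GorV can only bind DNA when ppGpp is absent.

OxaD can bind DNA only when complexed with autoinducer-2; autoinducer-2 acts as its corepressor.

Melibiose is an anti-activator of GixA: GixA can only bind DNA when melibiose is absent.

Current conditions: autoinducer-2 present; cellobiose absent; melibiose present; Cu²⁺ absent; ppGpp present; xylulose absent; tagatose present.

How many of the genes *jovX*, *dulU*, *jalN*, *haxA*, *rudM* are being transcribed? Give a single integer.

0

Cellobiose is absent, so OxaY is inactive.
Required activator OxaY is absent, so *jovX* is not transcribed.
→ *jovX* is OFF.
ppGpp is present, so GorV is inactive.
Xylulose is absent, so GixU is active.
Required activator GorV is absent, so *dulU* is not transcribed.
→ *dulU* is OFF.
Cu²⁺ is absent, so MorH is inactive.
Required activator MorH is absent, so *jalN* is not transcribed.
→ *jalN* is OFF.
Tagatose is present, so OxaZ is inactive.
Autoinducer-2 is present, so OxaD is active.
With repressor OxaD bound, *haxA* is not transcribed.
→ *haxA* is OFF.
Melibiose is present, so GixA is inactive.
Required activator GixA is absent, so *rudM* is not transcribed.
→ *rudM* is OFF.
0 of the 5 genes are transcribed.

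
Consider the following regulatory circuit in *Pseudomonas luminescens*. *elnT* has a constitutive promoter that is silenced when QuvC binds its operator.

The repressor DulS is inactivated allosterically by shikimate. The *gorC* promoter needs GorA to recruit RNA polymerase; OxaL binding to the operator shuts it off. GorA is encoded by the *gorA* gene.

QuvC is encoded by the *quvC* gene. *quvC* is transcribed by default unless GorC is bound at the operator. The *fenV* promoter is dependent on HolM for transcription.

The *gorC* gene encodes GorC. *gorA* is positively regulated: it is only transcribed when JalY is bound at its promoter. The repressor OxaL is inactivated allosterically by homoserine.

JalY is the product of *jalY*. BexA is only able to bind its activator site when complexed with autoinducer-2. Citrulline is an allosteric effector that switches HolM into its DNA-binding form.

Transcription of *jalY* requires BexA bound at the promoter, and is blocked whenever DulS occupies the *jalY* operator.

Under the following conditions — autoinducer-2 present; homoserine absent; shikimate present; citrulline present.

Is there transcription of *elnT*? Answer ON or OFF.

Shikimate is present, so DulS is inactive.
Autoinducer-2 is present, so BexA is active.
No repressor is bound and BexA is active, so *jalY* is transcribed.
So JalY is produced and active.
No repressor is bound and JalY is active, so *gorA* is transcribed.
So GorA is produced and active.
Homoserine is absent, so OxaL is active.
With repressor OxaL bound, *gorC* is not transcribed.
So GorC is not produced.
With no repressor bound, *quvC* is transcribed.
So QuvC is produced and active.
With repressor QuvC bound, *elnT* is not transcribed.

OFF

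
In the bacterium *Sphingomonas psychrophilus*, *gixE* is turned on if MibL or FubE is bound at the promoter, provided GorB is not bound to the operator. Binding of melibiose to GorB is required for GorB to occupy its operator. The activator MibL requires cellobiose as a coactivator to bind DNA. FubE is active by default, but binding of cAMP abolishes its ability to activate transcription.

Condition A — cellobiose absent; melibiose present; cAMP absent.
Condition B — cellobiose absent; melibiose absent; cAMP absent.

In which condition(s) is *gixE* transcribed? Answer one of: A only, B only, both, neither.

Condition A:
Cellobiose is absent, so MibL is inactive.
Melibiose is present, so GorB is active.
cAMP is absent, so FubE is active.
With repressor GorB bound, *gixE* is not transcribed.
→ *gixE* is OFF in A.
Condition B:
Cellobiose is absent, so MibL is inactive.
Melibiose is absent, so GorB is inactive.
cAMP is absent, so FubE is active.
Activator FubE is present, so *gixE* is transcribed.
→ *gixE* is ON in B.

B only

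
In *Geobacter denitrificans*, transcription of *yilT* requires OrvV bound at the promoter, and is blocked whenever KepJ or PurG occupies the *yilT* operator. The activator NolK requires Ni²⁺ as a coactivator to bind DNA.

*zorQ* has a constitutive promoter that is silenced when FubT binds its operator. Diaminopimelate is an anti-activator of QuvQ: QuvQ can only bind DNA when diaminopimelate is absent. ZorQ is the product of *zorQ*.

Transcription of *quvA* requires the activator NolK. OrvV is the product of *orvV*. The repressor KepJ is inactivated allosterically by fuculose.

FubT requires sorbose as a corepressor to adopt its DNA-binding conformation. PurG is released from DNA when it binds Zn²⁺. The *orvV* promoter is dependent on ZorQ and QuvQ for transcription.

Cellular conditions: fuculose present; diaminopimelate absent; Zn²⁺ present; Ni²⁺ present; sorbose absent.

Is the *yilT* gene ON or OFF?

Fuculose is present, so KepJ is inactive.
Sorbose is absent, so FubT is inactive.
With no repressor bound, *zorQ* is transcribed.
So ZorQ is produced and active.
Diaminopimelate is absent, so QuvQ is active.
No repressor is bound and ZorQ and QuvQ are active, so *orvV* is transcribed.
So OrvV is produced and active.
Zn²⁺ is present, so PurG is inactive.
No repressor is bound and OrvV is active, so *yilT* is transcribed.

ON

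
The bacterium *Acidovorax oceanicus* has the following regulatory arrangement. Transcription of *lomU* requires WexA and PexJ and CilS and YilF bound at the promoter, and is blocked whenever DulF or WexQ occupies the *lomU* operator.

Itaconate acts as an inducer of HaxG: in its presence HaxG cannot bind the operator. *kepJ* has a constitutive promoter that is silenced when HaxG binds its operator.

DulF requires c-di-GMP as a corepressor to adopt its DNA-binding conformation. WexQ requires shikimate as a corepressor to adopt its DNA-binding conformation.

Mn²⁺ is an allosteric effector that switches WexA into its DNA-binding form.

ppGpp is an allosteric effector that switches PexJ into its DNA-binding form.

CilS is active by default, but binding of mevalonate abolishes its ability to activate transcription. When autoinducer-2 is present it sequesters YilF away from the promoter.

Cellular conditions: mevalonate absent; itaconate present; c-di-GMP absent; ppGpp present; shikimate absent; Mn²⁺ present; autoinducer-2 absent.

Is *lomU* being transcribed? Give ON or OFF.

Mn²⁺ is present, so WexA is active.
ppGpp is present, so PexJ is active.
Mevalonate is absent, so CilS is active.
c-di-GMP is absent, so DulF is inactive.
Autoinducer-2 is absent, so YilF is active.
Shikimate is absent, so WexQ is inactive.
No repressor is bound and WexA and PexJ and CilS and YilF are active, so *lomU* is transcribed.

ON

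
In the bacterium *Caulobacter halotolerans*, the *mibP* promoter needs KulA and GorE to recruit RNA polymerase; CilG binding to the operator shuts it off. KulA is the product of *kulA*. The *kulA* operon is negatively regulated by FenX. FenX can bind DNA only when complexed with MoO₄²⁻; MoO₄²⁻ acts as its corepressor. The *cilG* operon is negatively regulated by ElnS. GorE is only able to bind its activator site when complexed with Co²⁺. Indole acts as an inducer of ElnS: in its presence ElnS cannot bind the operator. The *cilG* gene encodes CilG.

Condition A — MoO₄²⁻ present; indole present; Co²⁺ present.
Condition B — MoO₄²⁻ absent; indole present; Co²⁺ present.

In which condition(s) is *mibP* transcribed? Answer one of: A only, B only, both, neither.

neither

Condition A:
MoO₄²⁻ is present, so FenX is active.
With repressor FenX bound, *kulA* is not transcribed.
So KulA is not produced.
Indole is present, so ElnS is inactive.
With no repressor bound, *cilG* is transcribed.
So CilG is produced and active.
Co²⁺ is present, so GorE is active.
With repressor CilG bound, *mibP* is not transcribed.
→ *mibP* is OFF in A.
Condition B:
MoO₄²⁻ is absent, so FenX is inactive.
With no repressor bound, *kulA* is transcribed.
So KulA is produced and active.
Indole is present, so ElnS is inactive.
With no repressor bound, *cilG* is transcribed.
So CilG is produced and active.
Co²⁺ is present, so GorE is active.
With repressor CilG bound, *mibP* is not transcribed.
→ *mibP* is OFF in B.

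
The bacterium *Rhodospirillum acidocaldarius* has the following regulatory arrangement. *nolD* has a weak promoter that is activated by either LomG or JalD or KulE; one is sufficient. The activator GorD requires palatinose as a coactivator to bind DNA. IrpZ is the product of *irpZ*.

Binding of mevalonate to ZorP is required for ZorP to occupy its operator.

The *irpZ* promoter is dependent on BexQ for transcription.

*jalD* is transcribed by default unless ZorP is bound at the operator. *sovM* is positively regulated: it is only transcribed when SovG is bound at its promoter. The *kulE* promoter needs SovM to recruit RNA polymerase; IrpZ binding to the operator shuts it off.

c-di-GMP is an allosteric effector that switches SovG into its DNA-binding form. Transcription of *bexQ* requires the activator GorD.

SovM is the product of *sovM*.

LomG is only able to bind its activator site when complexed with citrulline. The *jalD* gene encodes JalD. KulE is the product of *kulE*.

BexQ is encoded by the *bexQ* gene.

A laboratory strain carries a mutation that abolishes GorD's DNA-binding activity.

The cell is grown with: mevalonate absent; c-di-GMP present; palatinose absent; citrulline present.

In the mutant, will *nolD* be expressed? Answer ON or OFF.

Citrulline is present, so LomG is active.
Mevalonate is absent, so ZorP is inactive.
With no repressor bound, *jalD* is transcribed.
So JalD is produced and active.
c-di-GMP is present, so SovG is active.
No repressor is bound and SovG is active, so *sovM* is transcribed.
So SovM is produced and active.
GorD is non-functional in this strain, so it has no effect.
Required activator GorD is absent, so *bexQ* is not transcribed.
So BexQ is not produced.
Required activator BexQ is absent, so *irpZ* is not transcribed.
So IrpZ is not produced.
No repressor is bound and SovM is active, so *kulE* is transcribed.
So KulE is produced and active.
Activator LomG is present, so *nolD* is transcribed.

ON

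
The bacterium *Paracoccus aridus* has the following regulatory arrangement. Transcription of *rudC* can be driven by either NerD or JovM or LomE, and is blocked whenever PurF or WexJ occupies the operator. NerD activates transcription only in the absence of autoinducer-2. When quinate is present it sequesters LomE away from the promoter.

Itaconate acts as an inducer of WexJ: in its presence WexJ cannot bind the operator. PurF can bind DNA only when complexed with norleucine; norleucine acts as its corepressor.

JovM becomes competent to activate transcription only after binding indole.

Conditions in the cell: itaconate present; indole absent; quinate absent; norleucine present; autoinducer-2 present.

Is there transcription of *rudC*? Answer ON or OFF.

Norleucine is present, so PurF is active.
Autoinducer-2 is present, so NerD is inactive.
Indole is absent, so JovM is inactive.
Itaconate is present, so WexJ is inactive.
Quinate is absent, so LomE is active.
With repressor PurF bound, *rudC* is not transcribed.

OFF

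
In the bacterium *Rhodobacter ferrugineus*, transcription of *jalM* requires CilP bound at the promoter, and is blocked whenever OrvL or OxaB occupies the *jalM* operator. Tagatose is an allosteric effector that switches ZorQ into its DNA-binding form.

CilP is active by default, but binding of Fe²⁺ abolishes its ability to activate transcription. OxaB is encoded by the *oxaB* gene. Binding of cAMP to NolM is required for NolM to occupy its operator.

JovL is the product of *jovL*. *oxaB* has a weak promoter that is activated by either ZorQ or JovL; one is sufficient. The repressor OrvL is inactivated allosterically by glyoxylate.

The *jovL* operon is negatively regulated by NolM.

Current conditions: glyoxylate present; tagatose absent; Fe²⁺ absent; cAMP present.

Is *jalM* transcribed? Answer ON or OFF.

ON

Fe²⁺ is absent, so CilP is active.
Glyoxylate is present, so OrvL is inactive.
Tagatose is absent, so ZorQ is inactive.
cAMP is present, so NolM is active.
With repressor NolM bound, *jovL* is not transcribed.
So JovL is not produced.
No activator is available at the *oxaB* promoter, so *oxaB* is not transcribed.
So OxaB is not produced.
No repressor is bound and CilP is active, so *jalM* is transcribed.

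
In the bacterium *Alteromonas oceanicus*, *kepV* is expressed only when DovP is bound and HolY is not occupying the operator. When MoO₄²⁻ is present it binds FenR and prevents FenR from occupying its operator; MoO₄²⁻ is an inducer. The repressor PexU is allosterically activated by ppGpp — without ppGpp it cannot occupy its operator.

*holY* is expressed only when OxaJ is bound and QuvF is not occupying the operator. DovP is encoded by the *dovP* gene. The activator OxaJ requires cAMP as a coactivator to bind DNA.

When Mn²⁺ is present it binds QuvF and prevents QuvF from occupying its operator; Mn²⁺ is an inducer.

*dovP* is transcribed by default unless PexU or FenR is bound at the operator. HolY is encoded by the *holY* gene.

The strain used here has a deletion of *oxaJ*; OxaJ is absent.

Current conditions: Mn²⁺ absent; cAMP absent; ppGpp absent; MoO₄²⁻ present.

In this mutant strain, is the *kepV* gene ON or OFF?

ppGpp is absent, so PexU is inactive.
MoO₄²⁻ is present, so FenR is inactive.
With no repressor bound, *dovP* is transcribed.
So DovP is produced and active.
OxaJ is non-functional in this strain, so it has no effect.
Mn²⁺ is absent, so QuvF is active.
With repressor QuvF bound, *holY* is not transcribed.
So HolY is not produced.
No repressor is bound and DovP is active, so *kepV* is transcribed.

ON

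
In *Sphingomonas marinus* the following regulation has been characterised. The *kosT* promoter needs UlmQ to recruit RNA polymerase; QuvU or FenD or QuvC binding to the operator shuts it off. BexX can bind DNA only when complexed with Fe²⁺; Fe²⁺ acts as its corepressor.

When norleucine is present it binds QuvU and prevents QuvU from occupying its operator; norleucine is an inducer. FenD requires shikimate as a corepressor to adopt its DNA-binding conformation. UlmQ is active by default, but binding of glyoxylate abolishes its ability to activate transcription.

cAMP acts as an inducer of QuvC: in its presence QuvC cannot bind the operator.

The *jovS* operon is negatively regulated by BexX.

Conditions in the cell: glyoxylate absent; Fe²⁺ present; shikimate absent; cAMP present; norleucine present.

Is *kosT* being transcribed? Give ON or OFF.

ON

Norleucine is present, so QuvU is inactive.
Shikimate is absent, so FenD is inactive.
Glyoxylate is absent, so UlmQ is active.
cAMP is present, so QuvC is inactive.
No repressor is bound and UlmQ is active, so *kosT* is transcribed.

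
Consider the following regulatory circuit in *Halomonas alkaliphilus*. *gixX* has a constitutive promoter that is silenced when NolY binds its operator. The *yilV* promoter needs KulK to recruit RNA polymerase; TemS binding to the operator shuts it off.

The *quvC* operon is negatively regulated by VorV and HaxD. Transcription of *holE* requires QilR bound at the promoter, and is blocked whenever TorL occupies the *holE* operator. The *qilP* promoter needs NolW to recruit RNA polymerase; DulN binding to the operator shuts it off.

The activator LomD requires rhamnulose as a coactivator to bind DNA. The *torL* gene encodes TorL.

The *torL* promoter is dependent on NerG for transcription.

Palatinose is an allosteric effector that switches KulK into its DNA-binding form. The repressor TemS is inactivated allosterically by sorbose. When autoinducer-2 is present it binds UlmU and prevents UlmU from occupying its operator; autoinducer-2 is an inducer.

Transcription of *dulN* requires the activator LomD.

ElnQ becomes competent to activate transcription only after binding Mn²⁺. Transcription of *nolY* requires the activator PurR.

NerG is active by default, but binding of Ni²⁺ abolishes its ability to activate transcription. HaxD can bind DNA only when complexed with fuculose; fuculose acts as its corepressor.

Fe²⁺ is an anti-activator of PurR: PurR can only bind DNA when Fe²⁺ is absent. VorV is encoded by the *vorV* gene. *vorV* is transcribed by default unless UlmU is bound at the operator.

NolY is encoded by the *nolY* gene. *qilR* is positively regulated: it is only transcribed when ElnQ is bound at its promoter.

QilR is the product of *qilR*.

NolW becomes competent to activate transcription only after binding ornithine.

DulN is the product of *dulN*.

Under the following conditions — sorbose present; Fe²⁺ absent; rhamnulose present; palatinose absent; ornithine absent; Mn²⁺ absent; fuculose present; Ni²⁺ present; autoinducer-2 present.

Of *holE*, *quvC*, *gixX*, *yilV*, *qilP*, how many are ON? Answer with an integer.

0

Mn²⁺ is absent, so ElnQ is inactive.
Required activator ElnQ is absent, so *qilR* is not transcribed.
So QilR is not produced.
Ni²⁺ is present, so NerG is inactive.
Required activator NerG is absent, so *torL* is not transcribed.
So TorL is not produced.
Required activator QilR is absent, so *holE* is not transcribed.
→ *holE* is OFF.
Autoinducer-2 is present, so UlmU is inactive.
With no repressor bound, *vorV* is transcribed.
So VorV is produced and active.
Fuculose is present, so HaxD is active.
With repressor VorV bound, *quvC* is not transcribed.
→ *quvC* is OFF.
Fe²⁺ is absent, so PurR is active.
No repressor is bound and PurR is active, so *nolY* is transcribed.
So NolY is produced and active.
With repressor NolY bound, *gixX* is not transcribed.
→ *gixX* is OFF.
Palatinose is absent, so KulK is inactive.
Sorbose is present, so TemS is inactive.
Required activator KulK is absent, so *yilV* is not transcribed.
→ *yilV* is OFF.
Ornithine is absent, so NolW is inactive.
Rhamnulose is present, so LomD is active.
No repressor is bound and LomD is active, so *dulN* is transcribed.
So DulN is produced and active.
With repressor DulN bound, *qilP* is not transcribed.
→ *qilP* is OFF.
0 of the 5 genes are transcribed.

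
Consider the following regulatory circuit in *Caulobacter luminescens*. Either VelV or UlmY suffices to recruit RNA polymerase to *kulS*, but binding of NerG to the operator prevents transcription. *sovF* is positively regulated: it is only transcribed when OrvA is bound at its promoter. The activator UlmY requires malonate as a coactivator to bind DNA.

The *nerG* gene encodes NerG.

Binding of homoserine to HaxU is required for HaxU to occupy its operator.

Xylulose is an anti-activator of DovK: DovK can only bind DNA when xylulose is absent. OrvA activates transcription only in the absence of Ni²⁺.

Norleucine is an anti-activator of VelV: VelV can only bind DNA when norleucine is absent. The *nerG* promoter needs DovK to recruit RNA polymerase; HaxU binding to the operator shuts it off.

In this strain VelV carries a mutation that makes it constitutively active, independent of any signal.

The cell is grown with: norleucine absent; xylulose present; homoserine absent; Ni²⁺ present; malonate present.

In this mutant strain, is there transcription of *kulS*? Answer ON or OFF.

VelV is constitutively active in this strain.
Homoserine is absent, so HaxU is inactive.
Xylulose is present, so DovK is inactive.
Required activator DovK is absent, so *nerG* is not transcribed.
So NerG is not produced.
Malonate is present, so UlmY is active.
Activator VelV is present, so *kulS* is transcribed.

ON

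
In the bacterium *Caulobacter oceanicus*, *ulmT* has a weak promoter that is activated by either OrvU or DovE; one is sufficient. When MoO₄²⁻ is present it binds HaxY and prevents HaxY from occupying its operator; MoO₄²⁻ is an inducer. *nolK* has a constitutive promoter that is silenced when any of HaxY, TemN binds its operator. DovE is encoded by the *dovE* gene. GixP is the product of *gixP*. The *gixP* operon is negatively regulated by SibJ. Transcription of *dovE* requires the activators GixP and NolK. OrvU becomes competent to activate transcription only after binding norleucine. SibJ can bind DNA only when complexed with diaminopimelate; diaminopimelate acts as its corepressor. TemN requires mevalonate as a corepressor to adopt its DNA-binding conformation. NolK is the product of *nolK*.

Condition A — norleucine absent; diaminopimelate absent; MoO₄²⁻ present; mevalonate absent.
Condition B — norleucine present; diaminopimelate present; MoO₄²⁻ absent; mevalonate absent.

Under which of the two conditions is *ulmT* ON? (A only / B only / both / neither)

both

Condition A:
Norleucine is absent, so OrvU is inactive.
Diaminopimelate is absent, so SibJ is inactive.
With no repressor bound, *gixP* is transcribed.
So GixP is produced and active.
MoO₄²⁻ is present, so HaxY is inactive.
Mevalonate is absent, so TemN is inactive.
With no repressor bound, *nolK* is transcribed.
So NolK is produced and active.
No repressor is bound and GixP and NolK are active, so *dovE* is transcribed.
So DovE is produced and active.
Activator DovE is present, so *ulmT* is transcribed.
→ *ulmT* is ON in A.
Condition B:
Norleucine is present, so OrvU is active.
Diaminopimelate is present, so SibJ is active.
With repressor SibJ bound, *gixP* is not transcribed.
So GixP is not produced.
MoO₄²⁻ is absent, so HaxY is active.
Mevalonate is absent, so TemN is inactive.
With repressor HaxY bound, *nolK* is not transcribed.
So NolK is not produced.
Required activator GixP is absent, so *dovE* is not transcribed.
So DovE is not produced.
Activator OrvU is present, so *ulmT* is transcribed.
→ *ulmT* is ON in B.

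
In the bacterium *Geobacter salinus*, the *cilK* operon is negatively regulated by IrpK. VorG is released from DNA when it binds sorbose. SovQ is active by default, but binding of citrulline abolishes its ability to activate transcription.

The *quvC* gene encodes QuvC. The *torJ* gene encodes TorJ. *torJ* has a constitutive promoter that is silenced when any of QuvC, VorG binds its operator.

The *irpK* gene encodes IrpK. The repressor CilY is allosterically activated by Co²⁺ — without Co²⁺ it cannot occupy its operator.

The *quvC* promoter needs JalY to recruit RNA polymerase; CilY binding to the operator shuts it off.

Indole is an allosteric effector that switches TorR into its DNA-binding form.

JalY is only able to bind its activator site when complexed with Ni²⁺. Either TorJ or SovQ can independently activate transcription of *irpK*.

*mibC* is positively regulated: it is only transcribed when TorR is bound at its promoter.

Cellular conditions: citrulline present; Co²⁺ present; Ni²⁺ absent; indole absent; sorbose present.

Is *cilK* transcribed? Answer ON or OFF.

OFF

Co²⁺ is present, so CilY is active.
Ni²⁺ is absent, so JalY is inactive.
With repressor CilY bound, *quvC* is not transcribed.
So QuvC is not produced.
Sorbose is present, so VorG is inactive.
With no repressor bound, *torJ* is transcribed.
So TorJ is produced and active.
Citrulline is present, so SovQ is inactive.
Activator TorJ is present, so *irpK* is transcribed.
So IrpK is produced and active.
With repressor IrpK bound, *cilK* is not transcribed.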